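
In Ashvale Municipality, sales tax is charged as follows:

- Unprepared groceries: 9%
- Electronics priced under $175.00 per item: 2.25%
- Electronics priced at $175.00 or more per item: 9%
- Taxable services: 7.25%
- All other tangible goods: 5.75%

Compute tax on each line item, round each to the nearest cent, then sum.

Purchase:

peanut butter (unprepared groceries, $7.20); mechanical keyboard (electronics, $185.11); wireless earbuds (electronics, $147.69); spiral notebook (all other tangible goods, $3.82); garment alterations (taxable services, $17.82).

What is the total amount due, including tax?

$383.78

Peanut butter $7.20: unprepared groceries → 9% → $0.65
Mechanical keyboard $185.11: electronics, $175.00 or more → 9% → $16.66
Wireless earbuds $147.69: electronics, under $175.00 → 2.25% → $3.32
Spiral notebook $3.82: all other tangible goods → 5.75% → $0.22
Garment alterations $17.82: taxable services → 7.25% → $1.29
Subtotal = $361.64; tax = $22.14; total due = $383.78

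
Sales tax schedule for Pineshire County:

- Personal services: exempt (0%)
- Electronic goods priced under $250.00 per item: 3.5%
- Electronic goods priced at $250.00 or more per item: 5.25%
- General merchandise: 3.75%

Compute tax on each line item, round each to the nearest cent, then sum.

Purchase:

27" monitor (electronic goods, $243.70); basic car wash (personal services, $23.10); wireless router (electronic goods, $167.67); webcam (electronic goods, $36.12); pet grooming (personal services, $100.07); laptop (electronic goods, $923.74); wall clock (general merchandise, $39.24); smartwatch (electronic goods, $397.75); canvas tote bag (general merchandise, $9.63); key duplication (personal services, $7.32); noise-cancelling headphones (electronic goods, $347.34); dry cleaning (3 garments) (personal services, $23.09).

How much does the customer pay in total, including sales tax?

$2423.88

27" monitor $243.70: electronic goods, under $250.00 → 3.5% → $8.53
Basic car wash $23.10: personal services → 0% → $0.00
Wireless router $167.67: electronic goods, under $250.00 → 3.5% → $5.87
Webcam $36.12: electronic goods, under $250.00 → 3.5% → $1.26
Pet grooming $100.07: personal services → 0% → $0.00
Laptop $923.74: electronic goods, $250.00 or more → 5.25% → $48.50
Wall clock $39.24: general merchandise → 3.75% → $1.47
Smartwatch $397.75: electronic goods, $250.00 or more → 5.25% → $20.88
Canvas tote bag $9.63: general merchandise → 3.75% → $0.36
Key duplication $7.32: personal services → 0% → $0.00
Noise-cancelling headphones $347.34: electronic goods, $250.00 or more → 5.25% → $18.24
Dry cleaning (3 garments) $23.09: personal services → 0% → $0.00
Subtotal = $2318.77; tax = $105.11; total due = $2423.88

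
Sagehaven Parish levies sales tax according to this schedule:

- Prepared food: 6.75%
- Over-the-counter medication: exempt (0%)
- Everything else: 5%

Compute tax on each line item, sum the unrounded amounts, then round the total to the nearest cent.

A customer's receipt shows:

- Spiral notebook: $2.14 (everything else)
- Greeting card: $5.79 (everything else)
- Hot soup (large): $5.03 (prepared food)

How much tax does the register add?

$0.74

Spiral notebook $2.14: everything else → 5% → $0.107
Greeting card $5.79: everything else → 5% → $0.2895
Hot soup (large) $5.03: prepared food → 6.75% → $0.339525
Unrounded tax sum = $0.736025 → $0.74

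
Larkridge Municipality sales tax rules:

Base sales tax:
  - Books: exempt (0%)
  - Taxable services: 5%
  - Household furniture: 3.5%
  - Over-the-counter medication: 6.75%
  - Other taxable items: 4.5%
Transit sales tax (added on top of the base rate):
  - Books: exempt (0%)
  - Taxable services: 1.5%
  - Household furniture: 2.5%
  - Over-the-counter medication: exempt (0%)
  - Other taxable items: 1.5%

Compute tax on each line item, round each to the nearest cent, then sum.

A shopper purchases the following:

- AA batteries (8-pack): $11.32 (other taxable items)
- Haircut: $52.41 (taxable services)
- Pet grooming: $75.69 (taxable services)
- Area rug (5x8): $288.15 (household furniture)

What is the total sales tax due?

AA batteries (8-pack) $11.32: other taxable items → 4.5% + 1.5% transit = 6% → $0.68
Haircut $52.41: taxable services → 5% + 1.5% transit = 6.5% → $3.41
Pet grooming $75.69: taxable services → 5% + 1.5% transit = 6.5% → $4.92
Area rug (5x8) $288.15: household furniture → 3.5% + 2.5% transit = 6% → $17.29
Total tax = $0.68 + $3.41 + $4.92 + $17.29 = $26.30

$26.30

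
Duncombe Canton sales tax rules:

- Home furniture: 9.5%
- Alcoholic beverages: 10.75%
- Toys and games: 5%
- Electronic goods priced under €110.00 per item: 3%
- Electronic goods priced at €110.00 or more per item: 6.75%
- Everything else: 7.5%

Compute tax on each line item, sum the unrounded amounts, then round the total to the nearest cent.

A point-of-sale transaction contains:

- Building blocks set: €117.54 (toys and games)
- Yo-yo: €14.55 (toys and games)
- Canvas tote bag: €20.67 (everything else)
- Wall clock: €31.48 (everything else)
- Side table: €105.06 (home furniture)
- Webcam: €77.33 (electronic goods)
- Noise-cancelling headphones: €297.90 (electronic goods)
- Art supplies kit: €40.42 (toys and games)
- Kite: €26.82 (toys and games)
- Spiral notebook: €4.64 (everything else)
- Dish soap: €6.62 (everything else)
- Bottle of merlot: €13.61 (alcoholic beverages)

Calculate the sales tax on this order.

€48.59

Building blocks set €117.54: toys and games → 5% → €5.877
Yo-yo €14.55: toys and games → 5% → €0.7275
Canvas tote bag €20.67: everything else → 7.5% → €1.55025
Wall clock €31.48: everything else → 7.5% → €2.361
Side table €105.06: home furniture → 9.5% → €9.9807
Webcam €77.33: electronic goods, under €110.00 → 3% → €2.3199
Noise-cancelling headphones €297.90: electronic goods, €110.00 or more → 6.75% → €20.10825
Art supplies kit €40.42: toys and games → 5% → €2.021
Kite €26.82: toys and games → 5% → €1.341
Spiral notebook €4.64: everything else → 7.5% → €0.348
Dish soap €6.62: everything else → 7.5% → €0.4965
Bottle of merlot €13.61: alcoholic beverages → 10.75% → €1.463075
Unrounded tax sum = €48.594175 → €48.59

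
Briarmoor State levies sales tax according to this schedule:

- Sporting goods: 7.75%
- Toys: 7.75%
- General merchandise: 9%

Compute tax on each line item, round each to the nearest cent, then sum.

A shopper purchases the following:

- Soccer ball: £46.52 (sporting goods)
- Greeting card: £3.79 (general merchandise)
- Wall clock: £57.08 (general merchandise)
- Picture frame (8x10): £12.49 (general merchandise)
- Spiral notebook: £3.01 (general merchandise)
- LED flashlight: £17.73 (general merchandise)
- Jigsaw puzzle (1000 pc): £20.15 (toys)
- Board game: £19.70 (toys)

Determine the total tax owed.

£15.17

Soccer ball £46.52: sporting goods → 7.75% → £3.61
Greeting card £3.79: general merchandise → 9% → £0.34
Wall clock £57.08: general merchandise → 9% → £5.14
Picture frame (8x10) £12.49: general merchandise → 9% → £1.12
Spiral notebook £3.01: general merchandise → 9% → £0.27
LED flashlight £17.73: general merchandise → 9% → £1.60
Jigsaw puzzle (1000 pc) £20.15: toys → 7.75% → £1.56
Board game £19.70: toys → 7.75% → £1.53
Total tax = £3.61 + £0.34 + £5.14 + £1.12 + £0.27 + £1.60 + £1.56 + £1.53 = £15.17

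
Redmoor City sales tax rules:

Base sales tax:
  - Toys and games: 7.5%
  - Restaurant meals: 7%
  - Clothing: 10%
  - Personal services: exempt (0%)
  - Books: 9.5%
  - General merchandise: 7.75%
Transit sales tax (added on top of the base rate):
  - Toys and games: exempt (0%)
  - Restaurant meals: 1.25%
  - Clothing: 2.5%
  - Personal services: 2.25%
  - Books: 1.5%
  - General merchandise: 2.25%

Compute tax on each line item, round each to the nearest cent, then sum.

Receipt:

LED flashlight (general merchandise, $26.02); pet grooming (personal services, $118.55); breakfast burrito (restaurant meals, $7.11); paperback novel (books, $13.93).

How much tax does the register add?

LED flashlight $26.02: general merchandise → 7.75% + 2.25% transit = 10% → $2.60
Pet grooming $118.55: personal services → 0% + 2.25% transit = 2.25% → $2.67
Breakfast burrito $7.11: restaurant meals → 7% + 1.25% transit = 8.25% → $0.59
Paperback novel $13.93: books → 9.5% + 1.5% transit = 11% → $1.53
Total tax = $2.60 + $2.67 + $0.59 + $1.53 = $7.39

$7.39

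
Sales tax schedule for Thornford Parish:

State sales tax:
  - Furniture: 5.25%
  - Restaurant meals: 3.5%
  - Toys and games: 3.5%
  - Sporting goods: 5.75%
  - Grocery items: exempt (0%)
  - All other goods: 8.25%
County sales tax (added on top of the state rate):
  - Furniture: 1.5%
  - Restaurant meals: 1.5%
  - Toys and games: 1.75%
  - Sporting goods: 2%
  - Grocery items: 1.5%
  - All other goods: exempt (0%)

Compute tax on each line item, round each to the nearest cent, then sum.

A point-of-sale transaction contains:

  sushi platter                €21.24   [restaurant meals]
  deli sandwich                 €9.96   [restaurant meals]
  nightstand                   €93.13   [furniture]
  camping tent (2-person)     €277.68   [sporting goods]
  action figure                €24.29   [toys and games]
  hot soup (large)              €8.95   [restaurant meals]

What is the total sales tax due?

€31.10

Sushi platter €21.24: restaurant meals → 3.5% + 1.5% county = 5% → €1.06
Deli sandwich €9.96: restaurant meals → 3.5% + 1.5% county = 5% → €0.50
Nightstand €93.13: furniture → 5.25% + 1.5% county = 6.75% → €6.29
Camping tent (2-person) €277.68: sporting goods → 5.75% + 2% county = 7.75% → €21.52
Action figure €24.29: toys and games → 3.5% + 1.75% county = 5.25% → €1.28
Hot soup (large) €8.95: restaurant meals → 3.5% + 1.5% county = 5% → €0.45
Total tax = €1.06 + €0.50 + €6.29 + €21.52 + €1.28 + €0.45 = €31.10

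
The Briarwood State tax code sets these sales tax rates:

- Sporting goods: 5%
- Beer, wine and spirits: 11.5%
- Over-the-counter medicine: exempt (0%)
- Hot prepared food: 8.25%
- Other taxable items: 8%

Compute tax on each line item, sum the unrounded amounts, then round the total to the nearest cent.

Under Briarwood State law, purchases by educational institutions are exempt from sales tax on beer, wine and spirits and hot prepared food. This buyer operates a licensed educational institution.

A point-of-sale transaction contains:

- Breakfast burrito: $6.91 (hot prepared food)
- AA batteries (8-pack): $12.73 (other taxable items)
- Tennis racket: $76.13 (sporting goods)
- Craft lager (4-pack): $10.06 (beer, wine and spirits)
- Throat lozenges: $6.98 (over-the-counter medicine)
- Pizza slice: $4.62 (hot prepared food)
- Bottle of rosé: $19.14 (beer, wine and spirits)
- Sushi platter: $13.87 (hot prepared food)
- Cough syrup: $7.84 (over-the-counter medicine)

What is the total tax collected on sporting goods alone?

$3.81

Tennis racket $76.13: sporting goods → 5% → $3.8065
Tax on sporting goods: unrounded sum = $3.8065 → $3.81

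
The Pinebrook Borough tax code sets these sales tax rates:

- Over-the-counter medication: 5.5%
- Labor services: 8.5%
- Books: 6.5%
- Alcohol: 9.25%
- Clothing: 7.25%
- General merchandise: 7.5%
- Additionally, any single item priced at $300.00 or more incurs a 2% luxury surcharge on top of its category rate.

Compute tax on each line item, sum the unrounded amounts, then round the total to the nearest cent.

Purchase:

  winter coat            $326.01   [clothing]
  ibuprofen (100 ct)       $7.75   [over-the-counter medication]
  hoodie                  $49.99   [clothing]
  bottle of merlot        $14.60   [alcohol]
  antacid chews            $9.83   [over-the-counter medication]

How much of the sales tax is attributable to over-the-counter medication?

Ibuprofen (100 ct) $7.75: over-the-counter medication → 5.5% → $0.42625
Antacid chews $9.83: over-the-counter medication → 5.5% → $0.54065
Tax on over-the-counter medication: unrounded sum = $0.9669 → $0.97

$0.97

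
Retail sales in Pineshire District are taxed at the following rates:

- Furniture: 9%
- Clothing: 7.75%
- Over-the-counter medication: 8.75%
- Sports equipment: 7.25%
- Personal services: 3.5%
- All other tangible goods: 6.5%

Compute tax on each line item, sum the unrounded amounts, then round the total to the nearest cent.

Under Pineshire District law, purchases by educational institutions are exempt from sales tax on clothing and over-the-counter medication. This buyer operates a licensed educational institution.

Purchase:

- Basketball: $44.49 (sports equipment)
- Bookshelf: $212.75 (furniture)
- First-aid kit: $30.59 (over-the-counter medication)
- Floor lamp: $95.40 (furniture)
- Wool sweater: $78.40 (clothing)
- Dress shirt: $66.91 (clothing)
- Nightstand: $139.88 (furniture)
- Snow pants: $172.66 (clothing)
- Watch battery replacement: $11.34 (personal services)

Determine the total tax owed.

Basketball $44.49: sports equipment → 7.25% → $3.225525
Bookshelf $212.75: furniture → 9% → $19.1475
First-aid kit $30.59: over-the-counter medication, buyer-exempt → 0% → $0.00
Floor lamp $95.40: furniture → 9% → $8.586
Wool sweater $78.40: clothing, buyer-exempt → 0% → $0.00
Dress shirt $66.91: clothing, buyer-exempt → 0% → $0.00
Nightstand $139.88: furniture → 9% → $12.5892
Snow pants $172.66: clothing, buyer-exempt → 0% → $0.00
Watch battery replacement $11.34: personal services → 3.5% → $0.3969
Unrounded tax sum = $43.945125 → $43.95

$43.95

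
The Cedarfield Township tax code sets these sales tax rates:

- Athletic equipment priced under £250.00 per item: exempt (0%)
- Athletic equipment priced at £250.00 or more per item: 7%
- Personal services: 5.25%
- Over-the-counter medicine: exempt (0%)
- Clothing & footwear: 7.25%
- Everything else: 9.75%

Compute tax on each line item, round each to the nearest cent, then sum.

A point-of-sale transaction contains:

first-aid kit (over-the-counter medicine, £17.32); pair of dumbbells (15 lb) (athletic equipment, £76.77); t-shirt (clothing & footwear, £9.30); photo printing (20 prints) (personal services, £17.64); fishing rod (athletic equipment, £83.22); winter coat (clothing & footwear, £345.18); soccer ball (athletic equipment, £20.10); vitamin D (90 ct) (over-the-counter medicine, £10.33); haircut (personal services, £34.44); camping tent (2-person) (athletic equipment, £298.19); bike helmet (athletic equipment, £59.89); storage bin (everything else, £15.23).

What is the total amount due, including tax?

£1038.40

First-aid kit £17.32: over-the-counter medicine → 0% → £0.00
Pair of dumbbells (15 lb) £76.77: athletic equipment, under £250.00 → 0% → £0.00
T-shirt £9.30: clothing & footwear → 7.25% → £0.67
Photo printing (20 prints) £17.64: personal services → 5.25% → £0.93
Fishing rod £83.22: athletic equipment, under £250.00 → 0% → £0.00
Winter coat £345.18: clothing & footwear → 7.25% → £25.03
Soccer ball £20.10: athletic equipment, under £250.00 → 0% → £0.00
Vitamin D (90 ct) £10.33: over-the-counter medicine → 0% → £0.00
Haircut £34.44: personal services → 5.25% → £1.81
Camping tent (2-person) £298.19: athletic equipment, £250.00 or more → 7% → £20.87
Bike helmet £59.89: athletic equipment, under £250.00 → 0% → £0.00
Storage bin £15.23: everything else → 9.75% → £1.48
Subtotal = £987.61; tax = £50.79; total due = £1038.40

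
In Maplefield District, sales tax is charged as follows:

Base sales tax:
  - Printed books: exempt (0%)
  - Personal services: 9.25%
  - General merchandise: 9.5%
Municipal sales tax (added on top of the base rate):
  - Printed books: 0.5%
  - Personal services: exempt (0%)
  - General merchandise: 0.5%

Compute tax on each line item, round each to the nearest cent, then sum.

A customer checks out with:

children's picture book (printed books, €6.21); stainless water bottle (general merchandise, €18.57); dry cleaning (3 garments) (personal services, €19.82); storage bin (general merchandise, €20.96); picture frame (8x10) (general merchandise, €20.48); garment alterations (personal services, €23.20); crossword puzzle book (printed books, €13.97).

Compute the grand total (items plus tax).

Children's picture book €6.21: printed books → 0% + 0.5% municipal = 0.5% → €0.03
Stainless water bottle €18.57: general merchandise → 9.5% + 0.5% municipal = 10% → €1.86
Dry cleaning (3 garments) €19.82: personal services → 9.25% + 0% municipal = 9.25% → €1.83
Storage bin €20.96: general merchandise → 9.5% + 0.5% municipal = 10% → €2.10
Picture frame (8x10) €20.48: general merchandise → 9.5% + 0.5% municipal = 10% → €2.05
Garment alterations €23.20: personal services → 9.25% + 0% municipal = 9.25% → €2.15
Crossword puzzle book €13.97: printed books → 0% + 0.5% municipal = 0.5% → €0.07
Subtotal = €123.21; tax = €10.09; total due = €133.30

€133.30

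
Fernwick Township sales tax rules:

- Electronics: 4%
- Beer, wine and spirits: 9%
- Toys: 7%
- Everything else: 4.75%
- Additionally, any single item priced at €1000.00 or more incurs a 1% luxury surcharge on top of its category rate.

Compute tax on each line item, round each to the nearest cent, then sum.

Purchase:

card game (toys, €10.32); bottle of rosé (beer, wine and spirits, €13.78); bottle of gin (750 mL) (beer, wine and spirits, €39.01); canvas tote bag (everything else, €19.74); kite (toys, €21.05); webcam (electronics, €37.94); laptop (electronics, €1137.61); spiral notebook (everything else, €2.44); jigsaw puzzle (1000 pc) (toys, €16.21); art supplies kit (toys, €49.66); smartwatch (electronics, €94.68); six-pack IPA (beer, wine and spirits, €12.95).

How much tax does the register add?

Card game €10.32: toys → 7% → €0.72
Bottle of rosé €13.78: beer, wine and spirits → 9% → €1.24
Bottle of gin (750 mL) €39.01: beer, wine and spirits → 9% → €3.51
Canvas tote bag €19.74: everything else → 4.75% → €0.94
Kite €21.05: toys → 7% → €1.47
Webcam €37.94: electronics → 4% → €1.52
Laptop €1137.61: electronics → 4% + 1% surcharge = 5% → €56.88
Spiral notebook €2.44: everything else → 4.75% → €0.12
Jigsaw puzzle (1000 pc) €16.21: toys → 7% → €1.13
Art supplies kit €49.66: toys → 7% → €3.48
Smartwatch €94.68: electronics → 4% → €3.79
Six-pack IPA €12.95: beer, wine and spirits → 9% → €1.17
Total tax = €0.72 + €1.24 + €3.51 + €0.94 + €1.47 + €1.52 + €56.88 + €0.12 + €1.13 + €3.48 + €3.79 + €1.17 = €75.97

€75.97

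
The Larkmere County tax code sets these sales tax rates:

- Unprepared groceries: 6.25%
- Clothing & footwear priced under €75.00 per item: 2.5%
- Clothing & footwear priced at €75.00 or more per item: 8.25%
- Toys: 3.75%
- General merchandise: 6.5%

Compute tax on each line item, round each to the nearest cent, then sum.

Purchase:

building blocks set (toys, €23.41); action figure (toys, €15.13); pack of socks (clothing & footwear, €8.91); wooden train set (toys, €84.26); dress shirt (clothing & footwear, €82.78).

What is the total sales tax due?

€11.66

Building blocks set €23.41: toys → 3.75% → €0.88
Action figure €15.13: toys → 3.75% → €0.57
Pack of socks €8.91: clothing & footwear, under €75.00 → 2.5% → €0.22
Wooden train set €84.26: toys → 3.75% → €3.16
Dress shirt €82.78: clothing & footwear, €75.00 or more → 8.25% → €6.83
Total tax = €0.88 + €0.57 + €0.22 + €3.16 + €6.83 = €11.66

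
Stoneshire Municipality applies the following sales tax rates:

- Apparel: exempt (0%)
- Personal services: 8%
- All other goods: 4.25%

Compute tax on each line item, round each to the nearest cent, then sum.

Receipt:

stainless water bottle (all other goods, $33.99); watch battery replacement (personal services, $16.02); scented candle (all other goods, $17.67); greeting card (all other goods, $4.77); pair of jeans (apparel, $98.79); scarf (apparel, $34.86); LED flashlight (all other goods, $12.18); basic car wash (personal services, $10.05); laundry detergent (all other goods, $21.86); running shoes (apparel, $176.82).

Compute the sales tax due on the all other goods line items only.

$3.84

Stainless water bottle $33.99: all other goods → 4.25% → $1.44
Scented candle $17.67: all other goods → 4.25% → $0.75
Greeting card $4.77: all other goods → 4.25% → $0.20
LED flashlight $12.18: all other goods → 4.25% → $0.52
Laundry detergent $21.86: all other goods → 4.25% → $0.93
Tax on all other goods = $1.44 + $0.75 + $0.20 + $0.52 + $0.93 = $3.84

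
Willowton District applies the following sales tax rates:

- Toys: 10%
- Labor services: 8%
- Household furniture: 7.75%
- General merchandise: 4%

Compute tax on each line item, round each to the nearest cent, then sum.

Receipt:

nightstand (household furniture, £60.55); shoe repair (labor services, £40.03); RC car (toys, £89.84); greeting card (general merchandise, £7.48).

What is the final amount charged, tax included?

Nightstand £60.55: household furniture → 7.75% → £4.69
Shoe repair £40.03: labor services → 8% → £3.20
RC car £89.84: toys → 10% → £8.98
Greeting card £7.48: general merchandise → 4% → £0.30
Subtotal = £197.90; tax = £17.17; total due = £215.07

£215.07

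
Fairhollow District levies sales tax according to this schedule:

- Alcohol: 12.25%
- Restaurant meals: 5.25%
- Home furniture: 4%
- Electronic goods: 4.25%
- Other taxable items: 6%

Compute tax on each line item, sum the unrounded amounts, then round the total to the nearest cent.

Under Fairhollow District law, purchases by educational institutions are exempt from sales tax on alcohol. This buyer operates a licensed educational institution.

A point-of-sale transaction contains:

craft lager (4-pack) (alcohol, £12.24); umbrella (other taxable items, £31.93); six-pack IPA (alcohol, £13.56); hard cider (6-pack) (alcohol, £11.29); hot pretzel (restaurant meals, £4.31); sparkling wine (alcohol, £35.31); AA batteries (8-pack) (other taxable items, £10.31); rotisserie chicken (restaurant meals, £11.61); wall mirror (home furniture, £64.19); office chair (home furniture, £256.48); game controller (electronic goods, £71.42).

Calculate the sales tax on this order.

£19.23

Craft lager (4-pack) £12.24: alcohol, buyer-exempt → 0% → £0.00
Umbrella £31.93: other taxable items → 6% → £1.9158
Six-pack IPA £13.56: alcohol, buyer-exempt → 0% → £0.00
Hard cider (6-pack) £11.29: alcohol, buyer-exempt → 0% → £0.00
Hot pretzel £4.31: restaurant meals → 5.25% → £0.226275
Sparkling wine £35.31: alcohol, buyer-exempt → 0% → £0.00
AA batteries (8-pack) £10.31: other taxable items → 6% → £0.6186
Rotisserie chicken £11.61: restaurant meals → 5.25% → £0.609525
Wall mirror £64.19: home furniture → 4% → £2.5676
Office chair £256.48: home furniture → 4% → £10.2592
Game controller £71.42: electronic goods → 4.25% → £3.03535
Unrounded tax sum = £19.23235 → £19.23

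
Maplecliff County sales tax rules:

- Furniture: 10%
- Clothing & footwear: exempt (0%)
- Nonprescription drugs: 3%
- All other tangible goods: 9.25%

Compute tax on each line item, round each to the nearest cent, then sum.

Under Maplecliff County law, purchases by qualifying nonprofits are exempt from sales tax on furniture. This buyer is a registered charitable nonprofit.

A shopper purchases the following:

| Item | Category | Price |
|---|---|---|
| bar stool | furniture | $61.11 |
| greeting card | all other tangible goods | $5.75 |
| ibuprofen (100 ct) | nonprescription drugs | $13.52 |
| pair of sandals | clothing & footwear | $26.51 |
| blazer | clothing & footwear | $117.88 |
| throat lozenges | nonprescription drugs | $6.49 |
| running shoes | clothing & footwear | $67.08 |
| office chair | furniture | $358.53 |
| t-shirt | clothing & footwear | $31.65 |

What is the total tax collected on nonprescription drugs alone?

Ibuprofen (100 ct) $13.52: nonprescription drugs → 3% → $0.41
Throat lozenges $6.49: nonprescription drugs → 3% → $0.19
Tax on nonprescription drugs = $0.41 + $0.19 = $0.60

$0.60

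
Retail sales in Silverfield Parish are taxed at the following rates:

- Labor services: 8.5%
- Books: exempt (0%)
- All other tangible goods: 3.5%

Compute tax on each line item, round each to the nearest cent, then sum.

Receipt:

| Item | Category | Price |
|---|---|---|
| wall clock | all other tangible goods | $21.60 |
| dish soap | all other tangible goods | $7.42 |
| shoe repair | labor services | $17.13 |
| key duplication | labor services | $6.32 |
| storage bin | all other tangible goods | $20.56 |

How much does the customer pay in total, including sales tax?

$76.77

Wall clock $21.60: all other tangible goods → 3.5% → $0.76
Dish soap $7.42: all other tangible goods → 3.5% → $0.26
Shoe repair $17.13: labor services → 8.5% → $1.46
Key duplication $6.32: labor services → 8.5% → $0.54
Storage bin $20.56: all other tangible goods → 3.5% → $0.72
Subtotal = $73.03; tax = $3.74; total due = $76.77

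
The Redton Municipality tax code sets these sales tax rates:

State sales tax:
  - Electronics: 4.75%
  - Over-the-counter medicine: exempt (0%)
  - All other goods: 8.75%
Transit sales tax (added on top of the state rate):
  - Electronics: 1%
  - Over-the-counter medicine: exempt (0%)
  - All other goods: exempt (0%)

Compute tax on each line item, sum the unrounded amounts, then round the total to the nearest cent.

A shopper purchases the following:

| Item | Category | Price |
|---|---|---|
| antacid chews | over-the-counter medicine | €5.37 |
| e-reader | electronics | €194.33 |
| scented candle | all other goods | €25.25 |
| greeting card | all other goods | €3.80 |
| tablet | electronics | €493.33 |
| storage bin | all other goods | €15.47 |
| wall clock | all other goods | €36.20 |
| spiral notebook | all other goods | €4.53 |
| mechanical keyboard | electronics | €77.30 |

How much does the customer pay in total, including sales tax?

€907.02

Antacid chews €5.37: over-the-counter medicine → 0% + 0% transit = 0% → €0.00
E-reader €194.33: electronics → 4.75% + 1% transit = 5.75% → €11.173975
Scented candle €25.25: all other goods → 8.75% + 0% transit = 8.75% → €2.209375
Greeting card €3.80: all other goods → 8.75% + 0% transit = 8.75% → €0.3325
Tablet €493.33: electronics → 4.75% + 1% transit = 5.75% → €28.366475
Storage bin €15.47: all other goods → 8.75% + 0% transit = 8.75% → €1.353625
Wall clock €36.20: all other goods → 8.75% + 0% transit = 8.75% → €3.1675
Spiral notebook €4.53: all other goods → 8.75% + 0% transit = 8.75% → €0.396375
Mechanical keyboard €77.30: electronics → 4.75% + 1% transit = 5.75% → €4.44475
Subtotal = €855.58; unrounded tax = €51.444575 → €51.44; total due = €907.02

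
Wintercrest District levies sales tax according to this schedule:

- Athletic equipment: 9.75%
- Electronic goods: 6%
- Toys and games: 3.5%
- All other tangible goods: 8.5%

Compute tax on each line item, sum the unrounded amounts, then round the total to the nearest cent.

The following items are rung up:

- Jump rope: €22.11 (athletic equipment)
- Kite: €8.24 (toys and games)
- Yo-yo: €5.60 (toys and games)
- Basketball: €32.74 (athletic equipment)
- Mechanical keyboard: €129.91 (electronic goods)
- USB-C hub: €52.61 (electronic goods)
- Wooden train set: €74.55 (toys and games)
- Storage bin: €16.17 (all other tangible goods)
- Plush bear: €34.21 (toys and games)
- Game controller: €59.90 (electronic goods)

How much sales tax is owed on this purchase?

€25.56

Jump rope €22.11: athletic equipment → 9.75% → €2.155725
Kite €8.24: toys and games → 3.5% → €0.2884
Yo-yo €5.60: toys and games → 3.5% → €0.196
Basketball €32.74: athletic equipment → 9.75% → €3.19215
Mechanical keyboard €129.91: electronic goods → 6% → €7.7946
USB-C hub €52.61: electronic goods → 6% → €3.1566
Wooden train set €74.55: toys and games → 3.5% → €2.60925
Storage bin €16.17: all other tangible goods → 8.5% → €1.37445
Plush bear €34.21: toys and games → 3.5% → €1.19735
Game controller €59.90: electronic goods → 6% → €3.594
Unrounded tax sum = €25.558525 → €25.56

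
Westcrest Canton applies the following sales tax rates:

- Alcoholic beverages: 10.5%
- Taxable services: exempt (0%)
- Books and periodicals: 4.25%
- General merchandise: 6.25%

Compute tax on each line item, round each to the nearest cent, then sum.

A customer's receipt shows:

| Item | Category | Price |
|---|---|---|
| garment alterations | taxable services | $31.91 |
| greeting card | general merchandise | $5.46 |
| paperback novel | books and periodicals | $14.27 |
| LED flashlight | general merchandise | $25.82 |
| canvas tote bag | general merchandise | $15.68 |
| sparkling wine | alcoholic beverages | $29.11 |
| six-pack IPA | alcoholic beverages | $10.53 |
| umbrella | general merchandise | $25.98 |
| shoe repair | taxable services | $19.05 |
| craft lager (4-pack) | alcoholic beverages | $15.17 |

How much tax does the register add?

Garment alterations $31.91: taxable services → 0% → $0.00
Greeting card $5.46: general merchandise → 6.25% → $0.34
Paperback novel $14.27: books and periodicals → 4.25% → $0.61
LED flashlight $25.82: general merchandise → 6.25% → $1.61
Canvas tote bag $15.68: general merchandise → 6.25% → $0.98
Sparkling wine $29.11: alcoholic beverages → 10.5% → $3.06
Six-pack IPA $10.53: alcoholic beverages → 10.5% → $1.11
Umbrella $25.98: general merchandise → 6.25% → $1.62
Shoe repair $19.05: taxable services → 0% → $0.00
Craft lager (4-pack) $15.17: alcoholic beverages → 10.5% → $1.59
Total tax = $0.34 + $0.61 + $1.61 + $0.98 + $3.06 + $1.11 + $1.62 + $1.59 = $10.92

$10.92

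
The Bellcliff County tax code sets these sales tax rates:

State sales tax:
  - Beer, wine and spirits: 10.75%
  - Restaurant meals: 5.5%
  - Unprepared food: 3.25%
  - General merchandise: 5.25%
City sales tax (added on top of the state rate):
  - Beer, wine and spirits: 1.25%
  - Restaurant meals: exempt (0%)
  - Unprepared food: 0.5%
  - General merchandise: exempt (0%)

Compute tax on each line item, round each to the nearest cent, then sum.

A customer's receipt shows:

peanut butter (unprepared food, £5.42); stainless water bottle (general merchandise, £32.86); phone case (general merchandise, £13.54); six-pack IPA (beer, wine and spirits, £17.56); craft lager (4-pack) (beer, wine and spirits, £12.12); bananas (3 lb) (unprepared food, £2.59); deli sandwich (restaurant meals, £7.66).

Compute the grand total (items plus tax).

Peanut butter £5.42: unprepared food → 3.25% + 0.5% city = 3.75% → £0.20
Stainless water bottle £32.86: general merchandise → 5.25% + 0% city = 5.25% → £1.73
Phone case £13.54: general merchandise → 5.25% + 0% city = 5.25% → £0.71
Six-pack IPA £17.56: beer, wine and spirits → 10.75% + 1.25% city = 12% → £2.11
Craft lager (4-pack) £12.12: beer, wine and spirits → 10.75% + 1.25% city = 12% → £1.45
Bananas (3 lb) £2.59: unprepared food → 3.25% + 0.5% city = 3.75% → £0.10
Deli sandwich £7.66: restaurant meals → 5.5% + 0% city = 5.5% → £0.42
Subtotal = £91.75; tax = £6.72; total due = £98.47

£98.47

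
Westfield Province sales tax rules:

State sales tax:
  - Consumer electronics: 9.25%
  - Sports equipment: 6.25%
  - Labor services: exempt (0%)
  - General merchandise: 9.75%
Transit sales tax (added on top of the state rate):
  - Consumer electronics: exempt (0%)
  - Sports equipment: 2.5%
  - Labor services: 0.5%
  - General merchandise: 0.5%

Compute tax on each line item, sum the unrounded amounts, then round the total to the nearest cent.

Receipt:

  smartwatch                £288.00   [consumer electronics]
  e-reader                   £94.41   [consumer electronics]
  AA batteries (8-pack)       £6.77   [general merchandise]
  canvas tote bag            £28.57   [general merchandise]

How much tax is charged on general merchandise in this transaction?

£3.62

AA batteries (8-pack) £6.77: general merchandise → 9.75% + 0.5% transit = 10.25% → £0.693925
Canvas tote bag £28.57: general merchandise → 9.75% + 0.5% transit = 10.25% → £2.928425
Tax on general merchandise: unrounded sum = £3.62235 → £3.62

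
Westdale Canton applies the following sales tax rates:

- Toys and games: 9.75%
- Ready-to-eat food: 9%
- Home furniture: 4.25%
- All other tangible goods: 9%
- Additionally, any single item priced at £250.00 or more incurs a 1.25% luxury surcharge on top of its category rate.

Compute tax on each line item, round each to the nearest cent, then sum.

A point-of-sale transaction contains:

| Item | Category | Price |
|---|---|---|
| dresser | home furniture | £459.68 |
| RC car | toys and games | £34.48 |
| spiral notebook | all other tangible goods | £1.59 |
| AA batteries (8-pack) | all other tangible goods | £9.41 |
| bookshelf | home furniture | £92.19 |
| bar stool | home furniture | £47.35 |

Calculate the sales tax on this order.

Dresser £459.68: home furniture → 4.25% + 1.25% surcharge = 5.5% → £25.28
RC car £34.48: toys and games → 9.75% → £3.36
Spiral notebook £1.59: all other tangible goods → 9% → £0.14
AA batteries (8-pack) £9.41: all other tangible goods → 9% → £0.85
Bookshelf £92.19: home furniture → 4.25% → £3.92
Bar stool £47.35: home furniture → 4.25% → £2.01
Total tax = £25.28 + £3.36 + £0.14 + £0.85 + £3.92 + £2.01 = £35.56

£35.56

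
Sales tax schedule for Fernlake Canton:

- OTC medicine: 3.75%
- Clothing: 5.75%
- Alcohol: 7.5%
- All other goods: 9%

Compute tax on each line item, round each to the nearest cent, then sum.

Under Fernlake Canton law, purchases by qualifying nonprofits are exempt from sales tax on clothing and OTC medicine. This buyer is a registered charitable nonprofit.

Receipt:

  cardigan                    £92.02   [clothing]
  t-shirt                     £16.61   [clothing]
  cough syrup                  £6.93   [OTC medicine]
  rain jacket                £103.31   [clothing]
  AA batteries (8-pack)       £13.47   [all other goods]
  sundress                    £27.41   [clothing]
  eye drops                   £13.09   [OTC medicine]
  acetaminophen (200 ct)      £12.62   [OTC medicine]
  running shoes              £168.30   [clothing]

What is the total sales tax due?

£1.21

Cardigan £92.02: clothing, buyer-exempt → 0% → £0.00
T-shirt £16.61: clothing, buyer-exempt → 0% → £0.00
Cough syrup £6.93: OTC medicine, buyer-exempt → 0% → £0.00
Rain jacket £103.31: clothing, buyer-exempt → 0% → £0.00
AA batteries (8-pack) £13.47: all other goods → 9% → £1.21
Sundress £27.41: clothing, buyer-exempt → 0% → £0.00
Eye drops £13.09: OTC medicine, buyer-exempt → 0% → £0.00
Acetaminophen (200 ct) £12.62: OTC medicine, buyer-exempt → 0% → £0.00
Running shoes £168.30: clothing, buyer-exempt → 0% → £0.00
Total tax = £1.21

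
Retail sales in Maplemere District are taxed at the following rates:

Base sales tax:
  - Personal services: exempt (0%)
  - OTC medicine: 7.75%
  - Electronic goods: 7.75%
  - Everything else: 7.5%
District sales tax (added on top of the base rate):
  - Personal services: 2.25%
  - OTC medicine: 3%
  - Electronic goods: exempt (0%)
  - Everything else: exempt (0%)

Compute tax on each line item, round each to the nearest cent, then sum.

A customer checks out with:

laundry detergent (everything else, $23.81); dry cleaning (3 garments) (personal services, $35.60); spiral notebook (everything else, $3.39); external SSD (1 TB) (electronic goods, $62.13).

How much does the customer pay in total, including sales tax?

Laundry detergent $23.81: everything else → 7.5% + 0% district = 7.5% → $1.79
Dry cleaning (3 garments) $35.60: personal services → 0% + 2.25% district = 2.25% → $0.80
Spiral notebook $3.39: everything else → 7.5% + 0% district = 7.5% → $0.25
External SSD (1 TB) $62.13: electronic goods → 7.75% + 0% district = 7.75% → $4.82
Subtotal = $124.93; tax = $7.66; total due = $132.59

$132.59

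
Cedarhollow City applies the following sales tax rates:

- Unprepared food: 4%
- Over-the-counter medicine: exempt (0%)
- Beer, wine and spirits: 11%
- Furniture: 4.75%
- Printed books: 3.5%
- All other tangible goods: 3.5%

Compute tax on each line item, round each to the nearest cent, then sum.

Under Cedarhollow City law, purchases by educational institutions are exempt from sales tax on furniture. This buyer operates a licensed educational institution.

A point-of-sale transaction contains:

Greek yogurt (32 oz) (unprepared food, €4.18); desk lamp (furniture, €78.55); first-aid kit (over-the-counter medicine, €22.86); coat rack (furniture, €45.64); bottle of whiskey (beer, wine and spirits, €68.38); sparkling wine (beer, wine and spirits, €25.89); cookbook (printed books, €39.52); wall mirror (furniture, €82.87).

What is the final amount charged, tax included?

€379.81

Greek yogurt (32 oz) €4.18: unprepared food → 4% → €0.17
Desk lamp €78.55: furniture, buyer-exempt → 0% → €0.00
First-aid kit €22.86: over-the-counter medicine → 0% → €0.00
Coat rack €45.64: furniture, buyer-exempt → 0% → €0.00
Bottle of whiskey €68.38: beer, wine and spirits → 11% → €7.52
Sparkling wine €25.89: beer, wine and spirits → 11% → €2.85
Cookbook €39.52: printed books → 3.5% → €1.38
Wall mirror €82.87: furniture, buyer-exempt → 0% → €0.00
Subtotal = €367.89; tax = €11.92; total due = €379.81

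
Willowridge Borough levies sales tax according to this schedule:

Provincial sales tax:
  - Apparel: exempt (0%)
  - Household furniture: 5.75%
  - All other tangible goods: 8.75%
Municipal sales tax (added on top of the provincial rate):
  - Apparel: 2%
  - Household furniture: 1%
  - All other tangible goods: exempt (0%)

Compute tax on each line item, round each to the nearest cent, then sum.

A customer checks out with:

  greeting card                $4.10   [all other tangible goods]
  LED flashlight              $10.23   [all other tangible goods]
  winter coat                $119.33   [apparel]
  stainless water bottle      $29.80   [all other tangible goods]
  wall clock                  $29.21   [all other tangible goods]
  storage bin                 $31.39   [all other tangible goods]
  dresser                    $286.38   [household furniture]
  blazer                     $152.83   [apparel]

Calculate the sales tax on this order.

Greeting card $4.10: all other tangible goods → 8.75% + 0% municipal = 8.75% → $0.36
LED flashlight $10.23: all other tangible goods → 8.75% + 0% municipal = 8.75% → $0.90
Winter coat $119.33: apparel → 0% + 2% municipal = 2% → $2.39
Stainless water bottle $29.80: all other tangible goods → 8.75% + 0% municipal = 8.75% → $2.61
Wall clock $29.21: all other tangible goods → 8.75% + 0% municipal = 8.75% → $2.56
Storage bin $31.39: all other tangible goods → 8.75% + 0% municipal = 8.75% → $2.75
Dresser $286.38: household furniture → 5.75% + 1% municipal = 6.75% → $19.33
Blazer $152.83: apparel → 0% + 2% municipal = 2% → $3.06
Total tax = $0.36 + $0.90 + $2.39 + $2.61 + $2.56 + $2.75 + $19.33 + $3.06 = $33.96

$33.96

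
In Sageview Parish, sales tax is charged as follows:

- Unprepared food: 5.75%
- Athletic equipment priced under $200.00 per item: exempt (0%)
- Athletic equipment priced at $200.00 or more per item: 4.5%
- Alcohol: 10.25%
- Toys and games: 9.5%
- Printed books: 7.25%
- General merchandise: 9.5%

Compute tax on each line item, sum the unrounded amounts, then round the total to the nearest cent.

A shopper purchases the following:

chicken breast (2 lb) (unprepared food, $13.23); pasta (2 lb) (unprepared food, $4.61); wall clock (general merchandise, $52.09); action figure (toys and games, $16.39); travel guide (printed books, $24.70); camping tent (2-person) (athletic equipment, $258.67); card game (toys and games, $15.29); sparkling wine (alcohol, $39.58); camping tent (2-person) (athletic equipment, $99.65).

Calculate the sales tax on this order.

$26.47

Chicken breast (2 lb) $13.23: unprepared food → 5.75% → $0.760725
Pasta (2 lb) $4.61: unprepared food → 5.75% → $0.265075
Wall clock $52.09: general merchandise → 9.5% → $4.94855
Action figure $16.39: toys and games → 9.5% → $1.55705
Travel guide $24.70: printed books → 7.25% → $1.79075
Camping tent (2-person) $258.67: athletic equipment, $200.00 or more → 4.5% → $11.64015
Card game $15.29: toys and games → 9.5% → $1.45255
Sparkling wine $39.58: alcohol → 10.25% → $4.05695
Camping tent (2-person) $99.65: athletic equipment, under $200.00 → 0% → $0.00
Unrounded tax sum = $26.4718 → $26.47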